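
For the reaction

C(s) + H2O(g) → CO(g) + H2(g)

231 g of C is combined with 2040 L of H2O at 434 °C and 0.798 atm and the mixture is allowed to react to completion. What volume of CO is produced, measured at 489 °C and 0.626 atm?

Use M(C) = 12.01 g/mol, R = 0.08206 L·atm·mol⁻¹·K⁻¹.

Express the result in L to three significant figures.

1920 L

n(C) = 231 / 12.01 = 19.23 mol
n(H2O) = PV/RT = (0.798 × 2040) / (0.08206 × 707.15) = 28.05 mol
For 19.23 mol C, stoichiometry requires (1/1) × 19.23 = 19.23 mol H2O; 28.05 mol is available, so C is limiting.
n(CO) = (1/1) × 19.23 = 19.23 mol
V(CO) = nRT/P = 19.23 × 0.08206 × 762.15 / 0.626 = 1921 L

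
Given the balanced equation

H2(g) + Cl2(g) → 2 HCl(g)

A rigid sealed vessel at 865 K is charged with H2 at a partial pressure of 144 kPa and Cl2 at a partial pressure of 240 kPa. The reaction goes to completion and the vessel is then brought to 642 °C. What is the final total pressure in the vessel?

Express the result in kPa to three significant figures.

406 kPa

Because the vessel is rigid and T is held at 865 K, work the stoichiometry in partial pressures (P_i = n_iRT/V).
P(Cl2) required for 144 kPa of H2 = (1/1) × 144 = 144.0 kPa; available 240 kPa, so H2 is limiting.
P(Cl2) remaining = 240 − (1/1) × 144 = 96.00 kPa
P(gaseous products) = (2)/1 × 144 = 288.0 kPa
P_total at 865 K = 96.00 + 288.0 = 384.0 kPa
Scaling to 642 °C: P = 384.0 × 915.15/865 = 406.3 kPa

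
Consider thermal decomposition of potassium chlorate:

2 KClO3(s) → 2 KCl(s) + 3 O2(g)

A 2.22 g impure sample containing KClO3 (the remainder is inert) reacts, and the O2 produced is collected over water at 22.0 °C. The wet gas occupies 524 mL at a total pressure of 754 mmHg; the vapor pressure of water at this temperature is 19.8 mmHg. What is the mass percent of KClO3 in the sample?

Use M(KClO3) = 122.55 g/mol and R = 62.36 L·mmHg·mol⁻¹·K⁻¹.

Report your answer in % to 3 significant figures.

P(O2) = 754 − 19.8 = 734.2 mmHg
n(O2) = PV/RT = (734.2 × 0.5240) / (62.36 × 295.15) = 0.02090 mol
n(KClO3) = (2/3) × 0.02090 = 0.01393 mol
m(KClO3) = 0.01393 × 122.55 = 1.707 g
%KClO3 = 1.707 / 2.22 × 100 = 76.89%

76.9 %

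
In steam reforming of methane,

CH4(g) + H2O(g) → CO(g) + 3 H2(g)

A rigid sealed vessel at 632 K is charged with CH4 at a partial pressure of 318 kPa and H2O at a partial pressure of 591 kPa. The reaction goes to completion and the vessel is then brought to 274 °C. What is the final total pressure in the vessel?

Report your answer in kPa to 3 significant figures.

At constant V, partial pressures at 632 K are proportional to moles, so apply stoichiometry directly to pressures.
P(H2O) required for 318 kPa of CH4 = (1/1) × 318 = 318.0 kPa; available 591 kPa, so CH4 is limiting.
P(H2O) remaining = 591 − (1/1) × 318 = 273.0 kPa
P(gaseous products) = (1+3)/1 × 318 = 1272 kPa
P_total at 632 K = 273.0 + 1272 = 1545 kPa
Scaling to 274 °C: P = 1545 × 547.15/632 = 1338 kPa

1340 kPa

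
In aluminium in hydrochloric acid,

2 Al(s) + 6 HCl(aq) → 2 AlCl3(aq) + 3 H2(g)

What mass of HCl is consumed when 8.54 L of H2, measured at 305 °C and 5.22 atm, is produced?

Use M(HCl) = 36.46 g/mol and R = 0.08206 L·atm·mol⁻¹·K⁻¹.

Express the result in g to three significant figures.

68.5 g

n(H2) = PV/RT = (5.22 × 8.54) / (0.08206 × 578.15) = 0.9396 mol
n(HCl) = (6/3) × 0.9396 = 1.879 mol
m(HCl) = 1.879 × 36.46 = 68.51 g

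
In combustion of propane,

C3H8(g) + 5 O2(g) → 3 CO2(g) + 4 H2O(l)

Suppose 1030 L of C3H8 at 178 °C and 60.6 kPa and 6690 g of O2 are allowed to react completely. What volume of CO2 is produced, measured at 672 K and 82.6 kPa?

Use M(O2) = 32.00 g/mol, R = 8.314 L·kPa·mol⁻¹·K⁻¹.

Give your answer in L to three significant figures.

n(C3H8) = PV/RT = (60.6 × 1030) / (8.314 × 451.15) = 16.64 mol
n(O2) = 6690 / 32.00 = 209.1 mol
For 16.64 mol C3H8, stoichiometry requires (5/1) × 16.64 = 83.20 mol O2; 209.1 mol is available, so C3H8 is limiting.
n(CO2) = (3/1) × 16.64 = 49.92 mol
V(CO2) = nRT/P = 49.92 × 8.314 × 672 / 82.6 = 3377 L

3380 L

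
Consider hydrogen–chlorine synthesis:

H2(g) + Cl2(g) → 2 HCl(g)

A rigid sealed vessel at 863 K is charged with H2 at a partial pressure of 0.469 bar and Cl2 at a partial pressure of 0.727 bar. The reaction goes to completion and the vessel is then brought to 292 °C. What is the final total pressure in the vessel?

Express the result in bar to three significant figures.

0.783 bar

At constant V, partial pressures at 863 K are proportional to moles, so apply stoichiometry directly to pressures.
P(Cl2) required for 0.469 bar of H2 = (1/1) × 0.469 = 0.4690 bar; available 0.727 bar, so H2 is limiting.
P(Cl2) remaining = 0.727 − (1/1) × 0.469 = 0.2580 bar
P(gaseous products) = (2)/1 × 0.469 = 0.9380 bar
P_total at 863 K = 0.2580 + 0.9380 = 1.196 bar
Scaling to 292 °C: P = 1.196 × 565.15/863 = 0.7832 bar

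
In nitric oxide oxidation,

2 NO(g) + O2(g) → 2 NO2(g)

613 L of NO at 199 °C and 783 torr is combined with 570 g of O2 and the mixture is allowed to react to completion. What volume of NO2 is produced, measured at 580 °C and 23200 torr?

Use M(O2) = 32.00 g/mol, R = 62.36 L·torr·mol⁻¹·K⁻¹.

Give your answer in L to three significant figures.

37.4 L

n(NO) = PV/RT = (783 × 613) / (62.36 × 472.15) = 16.30 mol
n(O2) = 570 / 32.00 = 17.81 mol
For 16.30 mol NO, stoichiometry requires (1/2) × 16.30 = 8.150 mol O2; 17.81 mol is available, so NO is limiting.
n(NO2) = (2/2) × 16.30 = 16.30 mol
V(NO2) = nRT/P = 16.30 × 62.36 × 853.15 / 23200 = 37.38 L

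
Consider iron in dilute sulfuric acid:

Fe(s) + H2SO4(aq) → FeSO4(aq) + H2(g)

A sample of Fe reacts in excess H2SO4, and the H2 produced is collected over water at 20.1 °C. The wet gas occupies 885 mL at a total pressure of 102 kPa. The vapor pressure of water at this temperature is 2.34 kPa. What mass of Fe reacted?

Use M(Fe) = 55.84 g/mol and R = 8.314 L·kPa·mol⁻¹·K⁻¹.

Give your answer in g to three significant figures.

2.02 g

P(H2) = 102 − 2.34 = 99.66 kPa
n(H2) = PV/RT = (99.66 × 0.8850) / (8.314 × 293.25) = 0.03618 mol
n(Fe) = (1/1) × 0.03618 = 0.03618 mol
m(Fe) = 0.03618 × 55.84 = 2.020 g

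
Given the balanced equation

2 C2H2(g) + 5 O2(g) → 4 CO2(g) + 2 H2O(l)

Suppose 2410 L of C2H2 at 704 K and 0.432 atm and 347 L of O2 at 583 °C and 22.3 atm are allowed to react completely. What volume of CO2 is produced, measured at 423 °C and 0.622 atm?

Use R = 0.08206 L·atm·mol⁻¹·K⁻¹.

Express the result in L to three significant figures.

3310 L

n(C2H2) = PV/RT = (0.432 × 2410) / (0.08206 × 704) = 18.02 mol
n(O2) = PV/RT = (22.3 × 347) / (0.08206 × 856.15) = 110.1 mol
For 18.02 mol C2H2, stoichiometry requires (5/2) × 18.02 = 45.05 mol O2; 110.1 mol is available, so C2H2 is limiting.
n(CO2) = (4/2) × 18.02 = 36.04 mol
V(CO2) = nRT/P = 36.04 × 0.08206 × 696.15 / 0.622 = 3310 L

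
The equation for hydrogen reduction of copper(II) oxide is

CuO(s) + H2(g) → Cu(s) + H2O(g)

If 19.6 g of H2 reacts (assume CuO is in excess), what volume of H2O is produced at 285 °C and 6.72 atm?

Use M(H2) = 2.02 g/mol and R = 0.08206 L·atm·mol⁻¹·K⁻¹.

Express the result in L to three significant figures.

66.1 L

n(H2) = 19.60 / 2.02 = 9.703 mol
n(H2O) = (1/1) × 9.703 = 9.703 mol
V = nRT/P = 9.703 × 0.08206 × 558.15 / 6.72 = 66.13 L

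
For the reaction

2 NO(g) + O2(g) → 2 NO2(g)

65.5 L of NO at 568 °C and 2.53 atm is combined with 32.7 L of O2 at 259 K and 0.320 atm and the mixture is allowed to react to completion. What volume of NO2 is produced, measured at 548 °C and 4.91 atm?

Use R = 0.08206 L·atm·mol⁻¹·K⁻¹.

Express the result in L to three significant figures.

n(NO) = PV/RT = (2.53 × 65.5) / (0.08206 × 841.15) = 2.401 mol
n(O2) = PV/RT = (0.320 × 32.7) / (0.08206 × 259) = 0.4923 mol
For 2.401 mol NO, stoichiometry requires (1/2) × 2.401 = 1.200 mol O2; 0.4923 mol is available, so O2 is limiting.
n(NO2) = (2/1) × 0.4923 = 0.9846 mol
V(NO2) = nRT/P = 0.9846 × 0.08206 × 821.15 / 4.91 = 13.51 L

13.5 L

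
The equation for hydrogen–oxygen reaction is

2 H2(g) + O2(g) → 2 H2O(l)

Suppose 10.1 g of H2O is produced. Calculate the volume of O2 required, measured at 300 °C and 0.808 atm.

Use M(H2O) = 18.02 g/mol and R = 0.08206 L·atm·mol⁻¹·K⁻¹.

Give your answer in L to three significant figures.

16.3 L

n(H2O) = 10.10 / 18.02 = 0.5605 mol
n(O2) = (1/2) × 0.5605 = 0.2802 mol
V = nRT/P = 0.2802 × 0.08206 × 573.15 / 0.808 = 16.31 L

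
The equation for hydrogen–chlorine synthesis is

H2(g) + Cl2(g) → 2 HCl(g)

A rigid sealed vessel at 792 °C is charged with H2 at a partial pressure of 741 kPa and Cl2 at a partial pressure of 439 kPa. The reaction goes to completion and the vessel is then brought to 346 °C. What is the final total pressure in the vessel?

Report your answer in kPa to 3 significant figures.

686 kPa

Because the vessel is rigid and T is held at 792 °C, work the stoichiometry in partial pressures (P_i = n_iRT/V).
P(Cl2) required for 741 kPa of H2 = (1/1) × 741 = 741.0 kPa; available 439 kPa, so Cl2 is limiting.
P(H2) remaining = 741 − (1/1) × 439 = 302.0 kPa
P(gaseous products) = (2)/1 × 439 = 878.0 kPa
P_total at 792 °C = 302.0 + 878.0 = 1180 kPa
Scaling to 346 °C: P = 1180 × 619.15/1065.15 = 685.9 kPa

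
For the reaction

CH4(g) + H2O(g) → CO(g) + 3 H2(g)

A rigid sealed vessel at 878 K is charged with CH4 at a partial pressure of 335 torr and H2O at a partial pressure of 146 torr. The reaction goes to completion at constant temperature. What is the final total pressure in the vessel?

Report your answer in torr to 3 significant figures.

With V and T fixed, P_i ∝ n_i, so the mole ratios apply directly to partial pressures at 878 K.
P(H2O) required for 335 torr of CH4 = (1/1) × 335 = 335.0 torr; available 146 torr, so H2O is limiting.
P(CH4) remaining = 335 − (1/1) × 146 = 189.0 torr
P(gaseous products) = (1+3)/1 × 146 = 584.0 torr
P_total at 878 K = 189.0 + 584.0 = 773.0 torr

773 torr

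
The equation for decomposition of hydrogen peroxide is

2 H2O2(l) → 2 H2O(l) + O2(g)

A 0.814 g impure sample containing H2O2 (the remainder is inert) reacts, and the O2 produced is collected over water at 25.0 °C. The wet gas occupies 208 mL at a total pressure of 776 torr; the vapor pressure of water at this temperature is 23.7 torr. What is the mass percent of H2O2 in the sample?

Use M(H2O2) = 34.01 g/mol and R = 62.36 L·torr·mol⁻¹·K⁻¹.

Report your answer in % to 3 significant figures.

70.3 %

P(O2) = 776 − 23.7 = 752.3 torr
n(O2) = PV/RT = (752.3 × 0.2080) / (62.36 × 298.15) = 0.008416 mol
n(H2O2) = (2/1) × 0.008416 = 0.01683 mol
m(H2O2) = 0.01683 × 34.01 = 0.5724 g
%H2O2 = 0.5724 / 0.814 × 100 = 70.32%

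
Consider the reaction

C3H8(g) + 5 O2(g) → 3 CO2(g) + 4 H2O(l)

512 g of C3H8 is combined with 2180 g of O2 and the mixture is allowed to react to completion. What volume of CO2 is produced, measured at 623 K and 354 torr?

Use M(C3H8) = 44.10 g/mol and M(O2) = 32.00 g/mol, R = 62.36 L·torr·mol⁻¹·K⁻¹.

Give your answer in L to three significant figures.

3820 L

n(C3H8) = 512 / 44.10 = 11.61 mol
n(O2) = 2180 / 32.00 = 68.12 mol
For 11.61 mol C3H8, stoichiometry requires (5/1) × 11.61 = 58.05 mol O2; 68.12 mol is available, so C3H8 is limiting.
n(CO2) = (3/1) × 11.61 = 34.83 mol
V(CO2) = nRT/P = 34.83 × 62.36 × 623 / 354 = 3822 L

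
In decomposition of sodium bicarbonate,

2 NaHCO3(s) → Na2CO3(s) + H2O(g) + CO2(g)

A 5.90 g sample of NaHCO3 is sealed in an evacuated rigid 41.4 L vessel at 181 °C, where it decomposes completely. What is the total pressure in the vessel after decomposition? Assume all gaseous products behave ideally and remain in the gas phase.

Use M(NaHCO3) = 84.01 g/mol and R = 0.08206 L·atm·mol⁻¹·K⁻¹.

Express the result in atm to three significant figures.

0.0632 atm

n(NaHCO3) = 5.90 / 84.01 = 0.07023 mol
n(gas produced) = (2/2) × 0.07023 = 0.07023 mol
P = nRT/V = 0.07023 × 0.08206 × 454.15 / 41.4 = 0.06322 atm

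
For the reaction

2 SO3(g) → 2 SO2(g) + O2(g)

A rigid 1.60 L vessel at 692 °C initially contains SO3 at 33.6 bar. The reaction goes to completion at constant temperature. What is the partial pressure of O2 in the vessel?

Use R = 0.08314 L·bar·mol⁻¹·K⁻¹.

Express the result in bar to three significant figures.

n(SO3)₀ = PV/RT = (33.6 × 1.60) / (0.08314 × 965.15) = 0.6700 mol
n(O2) = (1/2) × 0.6700 = 0.3350 mol
P(O2) = nRT/V = 0.3350 × 0.08314 × 965.15 / 1.60 = 16.80 bar

16.8 bar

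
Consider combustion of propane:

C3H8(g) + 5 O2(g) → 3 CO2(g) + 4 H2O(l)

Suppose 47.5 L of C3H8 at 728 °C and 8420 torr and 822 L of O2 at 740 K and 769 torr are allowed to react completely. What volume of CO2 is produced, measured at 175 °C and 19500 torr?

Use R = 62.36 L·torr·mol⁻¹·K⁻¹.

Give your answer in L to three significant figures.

11.8 L

n(C3H8) = PV/RT = (8420 × 47.5) / (62.36 × 1001.15) = 6.406 mol
n(O2) = PV/RT = (769 × 822) / (62.36 × 740) = 13.70 mol
For 6.406 mol C3H8, stoichiometry requires (5/1) × 6.406 = 32.03 mol O2; 13.70 mol is available, so O2 is limiting.
n(CO2) = (3/5) × 13.70 = 8.220 mol
V(CO2) = nRT/P = 8.220 × 62.36 × 448.15 / 19500 = 11.78 L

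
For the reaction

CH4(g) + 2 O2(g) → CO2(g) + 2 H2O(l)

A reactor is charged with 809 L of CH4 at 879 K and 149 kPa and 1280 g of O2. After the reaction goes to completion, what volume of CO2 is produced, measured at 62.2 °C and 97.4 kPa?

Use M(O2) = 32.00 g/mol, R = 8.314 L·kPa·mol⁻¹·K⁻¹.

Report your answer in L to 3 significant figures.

472 L

n(CH4) = PV/RT = (149 × 809) / (8.314 × 879) = 16.49 mol
n(O2) = 1280 / 32.00 = 40.00 mol
For 16.49 mol CH4, stoichiometry requires (2/1) × 16.49 = 32.98 mol O2; 40.00 mol is available, so CH4 is limiting.
n(CO2) = (1/1) × 16.49 = 16.49 mol
V(CO2) = nRT/P = 16.49 × 8.314 × 335.35 / 97.4 = 472.0 L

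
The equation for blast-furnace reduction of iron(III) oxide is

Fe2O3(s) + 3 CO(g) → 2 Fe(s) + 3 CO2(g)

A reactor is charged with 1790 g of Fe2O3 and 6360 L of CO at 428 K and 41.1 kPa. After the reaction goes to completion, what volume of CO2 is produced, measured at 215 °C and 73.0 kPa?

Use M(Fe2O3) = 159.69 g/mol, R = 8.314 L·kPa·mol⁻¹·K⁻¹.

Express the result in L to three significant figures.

n(Fe2O3) = 1790 / 159.69 = 11.21 mol
n(CO) = PV/RT = (41.1 × 6360) / (8.314 × 428) = 73.46 mol
For 11.21 mol Fe2O3, stoichiometry requires (3/1) × 11.21 = 33.63 mol CO; 73.46 mol is available, so Fe2O3 is limiting.
n(CO2) = (3/1) × 11.21 = 33.63 mol
V(CO2) = nRT/P = 33.63 × 8.314 × 488.15 / 73.0 = 1870 L

1870 L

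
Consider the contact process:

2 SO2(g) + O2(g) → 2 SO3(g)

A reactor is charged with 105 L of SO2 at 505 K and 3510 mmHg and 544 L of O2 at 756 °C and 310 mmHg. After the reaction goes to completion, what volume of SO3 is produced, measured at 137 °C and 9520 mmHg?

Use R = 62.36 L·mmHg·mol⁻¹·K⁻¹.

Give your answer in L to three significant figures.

n(SO2) = PV/RT = (3510 × 105) / (62.36 × 505) = 11.70 mol
n(O2) = PV/RT = (310 × 544) / (62.36 × 1029.15) = 2.628 mol
For 11.70 mol SO2, stoichiometry requires (1/2) × 11.70 = 5.850 mol O2; 2.628 mol is available, so O2 is limiting.
n(SO3) = (2/1) × 2.628 = 5.256 mol
V(SO3) = nRT/P = 5.256 × 62.36 × 410.15 / 9520 = 14.12 L

14.1 L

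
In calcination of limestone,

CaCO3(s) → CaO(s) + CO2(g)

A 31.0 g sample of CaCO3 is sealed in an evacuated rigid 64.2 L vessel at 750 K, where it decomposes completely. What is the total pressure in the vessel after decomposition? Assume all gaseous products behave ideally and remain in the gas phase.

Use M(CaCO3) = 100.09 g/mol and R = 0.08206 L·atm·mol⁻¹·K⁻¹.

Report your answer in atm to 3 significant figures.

0.297 atm

n(CaCO3) = 31.0 / 100.09 = 0.3097 mol
n(gas produced) = (1/1) × 0.3097 = 0.3097 mol
P = nRT/V = 0.3097 × 0.08206 × 750 / 64.2 = 0.2969 atm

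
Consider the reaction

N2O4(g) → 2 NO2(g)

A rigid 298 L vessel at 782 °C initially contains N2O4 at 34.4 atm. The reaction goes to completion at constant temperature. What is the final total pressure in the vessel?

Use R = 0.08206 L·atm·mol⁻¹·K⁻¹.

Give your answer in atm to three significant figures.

68.8 atm

Since T and V are fixed, P_final/P_initial = n_final/n_initial = 2/1.
P_final = (2/1) × 34.4 = 68.80 atm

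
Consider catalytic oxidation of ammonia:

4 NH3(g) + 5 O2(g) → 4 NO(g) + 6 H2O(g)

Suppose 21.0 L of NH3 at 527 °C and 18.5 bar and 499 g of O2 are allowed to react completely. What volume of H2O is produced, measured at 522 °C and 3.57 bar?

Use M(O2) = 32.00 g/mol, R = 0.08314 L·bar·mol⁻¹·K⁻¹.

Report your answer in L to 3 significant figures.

n(NH3) = PV/RT = (18.5 × 21.0) / (0.08314 × 800.15) = 5.840 mol
n(O2) = 499 / 32.00 = 15.59 mol
For 5.840 mol NH3, stoichiometry requires (5/4) × 5.840 = 7.300 mol O2; 15.59 mol is available, so NH3 is limiting.
n(H2O) = (6/4) × 5.840 = 8.760 mol
V(H2O) = nRT/P = 8.760 × 0.08314 × 795.15 / 3.57 = 162.2 L

162 L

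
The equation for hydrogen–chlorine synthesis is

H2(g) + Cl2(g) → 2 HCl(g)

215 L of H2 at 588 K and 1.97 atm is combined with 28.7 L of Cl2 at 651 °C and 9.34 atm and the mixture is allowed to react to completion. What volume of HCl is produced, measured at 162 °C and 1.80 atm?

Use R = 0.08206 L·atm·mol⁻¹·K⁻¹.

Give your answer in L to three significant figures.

140 L

n(H2) = PV/RT = (1.97 × 215) / (0.08206 × 588) = 8.778 mol
n(Cl2) = PV/RT = (9.34 × 28.7) / (0.08206 × 924.15) = 3.535 mol
For 8.778 mol H2, stoichiometry requires (1/1) × 8.778 = 8.778 mol Cl2; 3.535 mol is available, so Cl2 is limiting.
n(HCl) = (2/1) × 3.535 = 7.070 mol
V(HCl) = nRT/P = 7.070 × 0.08206 × 435.15 / 1.80 = 140.3 L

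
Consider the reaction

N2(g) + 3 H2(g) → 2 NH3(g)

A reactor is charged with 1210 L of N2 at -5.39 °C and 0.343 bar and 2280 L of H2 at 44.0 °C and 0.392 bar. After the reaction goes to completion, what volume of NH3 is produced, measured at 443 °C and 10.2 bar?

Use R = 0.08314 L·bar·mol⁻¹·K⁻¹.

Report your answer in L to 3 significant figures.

n(N2) = PV/RT = (0.343 × 1210) / (0.08314 × 267.76) = 18.64 mol
n(H2) = PV/RT = (0.392 × 2280) / (0.08314 × 317.15) = 33.90 mol
For 18.64 mol N2, stoichiometry requires (3/1) × 18.64 = 55.92 mol H2; 33.90 mol is available, so H2 is limiting.
n(NH3) = (2/3) × 33.90 = 22.60 mol
V(NH3) = nRT/P = 22.60 × 0.08314 × 716.15 / 10.2 = 131.9 L

132 L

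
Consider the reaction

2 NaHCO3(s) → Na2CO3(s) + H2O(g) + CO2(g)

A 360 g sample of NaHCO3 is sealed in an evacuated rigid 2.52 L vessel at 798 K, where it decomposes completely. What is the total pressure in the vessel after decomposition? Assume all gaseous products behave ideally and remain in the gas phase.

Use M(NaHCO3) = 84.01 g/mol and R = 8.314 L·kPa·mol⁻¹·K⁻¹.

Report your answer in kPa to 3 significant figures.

n(NaHCO3) = 360 / 84.01 = 4.285 mol
n(gas produced) = (2/2) × 4.285 = 4.285 mol
P = nRT/V = 4.285 × 8.314 × 798 / 2.52 = 11280 kPa

11300 kPa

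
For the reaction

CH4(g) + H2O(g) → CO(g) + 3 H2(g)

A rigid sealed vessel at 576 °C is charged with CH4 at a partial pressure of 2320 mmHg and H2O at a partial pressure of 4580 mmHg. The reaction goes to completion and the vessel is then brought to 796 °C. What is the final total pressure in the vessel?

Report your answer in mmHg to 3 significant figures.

With V and T fixed, P_i ∝ n_i, so the mole ratios apply directly to partial pressures at 576 °C.
P(H2O) required for 2320 mmHg of CH4 = (1/1) × 2320 = 2320 mmHg; available 4580 mmHg, so CH4 is limiting.
P(H2O) remaining = 4580 − (1/1) × 2320 = 2260 mmHg
P(gaseous products) = (1+3)/1 × 2320 = 9280 mmHg
P_total at 576 °C = 2260 + 9280 = 11540 mmHg
Scaling to 796 °C: P = 11540 × 1069.15/849.15 = 14530 mmHg

14500 mmHg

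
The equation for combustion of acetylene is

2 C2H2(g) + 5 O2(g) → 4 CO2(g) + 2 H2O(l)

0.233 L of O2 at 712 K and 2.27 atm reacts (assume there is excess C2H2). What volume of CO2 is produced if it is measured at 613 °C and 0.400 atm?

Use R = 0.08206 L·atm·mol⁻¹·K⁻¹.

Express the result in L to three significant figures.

n(O2) = PV/RT = (2.27 × 0.233) / (0.08206 × 712) = 0.009053 mol
n(CO2) = (4/5) × 0.009053 = 0.007242 mol
V = nRT/P = 0.007242 × 0.08206 × 886.15 / 0.400 = 1.317 L

1.32 L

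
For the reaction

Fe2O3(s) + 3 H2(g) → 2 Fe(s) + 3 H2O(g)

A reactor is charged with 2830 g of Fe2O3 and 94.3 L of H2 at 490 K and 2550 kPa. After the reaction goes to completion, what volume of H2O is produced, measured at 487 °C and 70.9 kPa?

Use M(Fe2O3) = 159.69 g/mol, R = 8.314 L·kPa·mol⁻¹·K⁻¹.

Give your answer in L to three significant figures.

4740 L

n(Fe2O3) = 2830 / 159.69 = 17.72 mol
n(H2) = PV/RT = (2550 × 94.3) / (8.314 × 490) = 59.03 mol
For 17.72 mol Fe2O3, stoichiometry requires (3/1) × 17.72 = 53.16 mol H2; 59.03 mol is available, so Fe2O3 is limiting.
n(H2O) = (3/1) × 17.72 = 53.16 mol
V(H2O) = nRT/P = 53.16 × 8.314 × 760.15 / 70.9 = 4739 L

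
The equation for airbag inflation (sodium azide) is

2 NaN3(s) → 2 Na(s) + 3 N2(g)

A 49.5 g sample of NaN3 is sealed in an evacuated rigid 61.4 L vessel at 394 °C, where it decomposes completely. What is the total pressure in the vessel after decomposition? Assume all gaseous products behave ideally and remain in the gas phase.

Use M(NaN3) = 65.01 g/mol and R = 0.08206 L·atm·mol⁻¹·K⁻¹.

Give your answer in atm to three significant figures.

n(NaN3) = 49.5 / 65.01 = 0.7614 mol
n(gas produced) = (3/2) × 0.7614 = 1.142 mol
P = nRT/V = 1.142 × 0.08206 × 667.15 / 61.4 = 1.018 atm

1.02 atm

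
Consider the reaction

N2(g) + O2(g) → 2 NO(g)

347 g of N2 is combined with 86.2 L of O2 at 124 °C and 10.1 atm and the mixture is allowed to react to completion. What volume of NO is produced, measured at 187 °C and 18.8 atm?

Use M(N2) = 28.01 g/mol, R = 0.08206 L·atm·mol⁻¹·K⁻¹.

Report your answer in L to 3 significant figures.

n(N2) = 347 / 28.01 = 12.39 mol
n(O2) = PV/RT = (10.1 × 86.2) / (0.08206 × 397.15) = 26.71 mol
For 12.39 mol N2, stoichiometry requires (1/1) × 12.39 = 12.39 mol O2; 26.71 mol is available, so N2 is limiting.
n(NO) = (2/1) × 12.39 = 24.78 mol
V(NO) = nRT/P = 24.78 × 0.08206 × 460.15 / 18.8 = 49.77 L

49.8 L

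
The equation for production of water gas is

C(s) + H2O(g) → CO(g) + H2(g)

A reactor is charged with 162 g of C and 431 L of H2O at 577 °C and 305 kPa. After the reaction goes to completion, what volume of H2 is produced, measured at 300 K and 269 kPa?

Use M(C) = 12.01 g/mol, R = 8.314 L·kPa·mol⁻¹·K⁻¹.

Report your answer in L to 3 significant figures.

125 L

n(C) = 162 / 12.01 = 13.49 mol
n(H2O) = PV/RT = (305 × 431) / (8.314 × 850.15) = 18.60 mol
For 13.49 mol C, stoichiometry requires (1/1) × 13.49 = 13.49 mol H2O; 18.60 mol is available, so C is limiting.
n(H2) = (1/1) × 13.49 = 13.49 mol
V(H2) = nRT/P = 13.49 × 8.314 × 300 / 269 = 125.1 L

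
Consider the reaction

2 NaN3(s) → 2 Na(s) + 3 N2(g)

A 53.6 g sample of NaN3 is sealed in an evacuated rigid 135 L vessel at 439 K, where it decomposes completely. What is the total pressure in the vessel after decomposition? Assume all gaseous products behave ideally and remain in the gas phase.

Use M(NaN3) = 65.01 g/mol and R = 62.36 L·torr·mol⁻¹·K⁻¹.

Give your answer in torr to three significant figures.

n(NaN3) = 53.6 / 65.01 = 0.8245 mol
n(gas produced) = (3/2) × 0.8245 = 1.237 mol
P = nRT/V = 1.237 × 62.36 × 439 / 135 = 250.8 torr

251 torr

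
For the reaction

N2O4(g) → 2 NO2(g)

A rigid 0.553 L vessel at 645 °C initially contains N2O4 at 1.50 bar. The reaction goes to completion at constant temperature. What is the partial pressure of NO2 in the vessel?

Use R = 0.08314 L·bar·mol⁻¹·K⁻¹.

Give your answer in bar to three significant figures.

3.00 bar

n(N2O4)₀ = PV/RT = (1.50 × 0.553) / (0.08314 × 918.15) = 0.01087 mol
n(NO2) = (2/1) × 0.01087 = 0.02174 mol
P(NO2) = nRT/V = 0.02174 × 0.08314 × 918.15 / 0.553 = 3.001 bar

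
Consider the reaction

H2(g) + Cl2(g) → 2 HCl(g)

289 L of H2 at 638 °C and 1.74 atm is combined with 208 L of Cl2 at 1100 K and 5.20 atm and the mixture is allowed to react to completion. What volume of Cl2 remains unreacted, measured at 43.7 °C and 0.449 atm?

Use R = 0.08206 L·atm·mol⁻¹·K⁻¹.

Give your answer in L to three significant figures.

304 L

n(H2) = PV/RT = (1.74 × 289) / (0.08206 × 911.15) = 6.726 mol
n(Cl2) = PV/RT = (5.20 × 208) / (0.08206 × 1100) = 11.98 mol
For 6.726 mol H2, stoichiometry requires (1/1) × 6.726 = 6.726 mol Cl2; 11.98 mol is available, so H2 is limiting.
n(Cl2) consumed = (1/1) × 6.726 = 6.726 mol; remaining = 11.98 − 6.726 = 5.254 mol
V(Cl2) = nRT/P = 5.254 × 0.08206 × 316.85 / 0.449 = 304.2 L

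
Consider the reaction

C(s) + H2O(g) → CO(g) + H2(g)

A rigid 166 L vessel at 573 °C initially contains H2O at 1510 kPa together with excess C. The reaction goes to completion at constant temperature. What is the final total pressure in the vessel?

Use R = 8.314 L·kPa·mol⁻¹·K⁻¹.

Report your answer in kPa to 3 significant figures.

Since T and V are fixed, P_final/P_initial = n_final/n_initial = 2/1.
P_final = (2/1) × 1510 = 3020 kPa

3020 kPa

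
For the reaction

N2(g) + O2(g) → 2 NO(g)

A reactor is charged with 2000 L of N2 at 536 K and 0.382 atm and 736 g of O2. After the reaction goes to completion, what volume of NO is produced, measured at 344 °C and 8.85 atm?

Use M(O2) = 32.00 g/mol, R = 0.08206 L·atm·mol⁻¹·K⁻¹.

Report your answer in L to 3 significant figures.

199 L

n(N2) = PV/RT = (0.382 × 2000) / (0.08206 × 536) = 17.37 mol
n(O2) = 736 / 32.00 = 23.00 mol
For 17.37 mol N2, stoichiometry requires (1/1) × 17.37 = 17.37 mol O2; 23.00 mol is available, so N2 is limiting.
n(NO) = (2/1) × 17.37 = 34.74 mol
V(NO) = nRT/P = 34.74 × 0.08206 × 617.15 / 8.85 = 198.8 L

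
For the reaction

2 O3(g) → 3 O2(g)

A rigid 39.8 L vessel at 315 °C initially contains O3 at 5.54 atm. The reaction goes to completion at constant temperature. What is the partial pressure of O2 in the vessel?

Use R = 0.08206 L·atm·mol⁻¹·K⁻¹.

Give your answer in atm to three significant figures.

n(O3)₀ = PV/RT = (5.54 × 39.8) / (0.08206 × 588.15) = 4.568 mol
n(O2) = (3/2) × 4.568 = 6.852 mol
P(O2) = nRT/V = 6.852 × 0.08206 × 588.15 / 39.8 = 8.309 atm

8.31 atm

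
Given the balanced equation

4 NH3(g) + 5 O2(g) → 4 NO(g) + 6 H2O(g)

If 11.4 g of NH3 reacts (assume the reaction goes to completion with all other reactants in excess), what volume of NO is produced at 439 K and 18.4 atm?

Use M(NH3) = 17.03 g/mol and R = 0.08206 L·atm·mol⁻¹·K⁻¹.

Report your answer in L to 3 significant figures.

n(NH3) = 11.40 / 17.03 = 0.6694 mol
n(NO) = (4/4) × 0.6694 = 0.6694 mol
V = nRT/P = 0.6694 × 0.08206 × 439 / 18.4 = 1.311 L

1.31 L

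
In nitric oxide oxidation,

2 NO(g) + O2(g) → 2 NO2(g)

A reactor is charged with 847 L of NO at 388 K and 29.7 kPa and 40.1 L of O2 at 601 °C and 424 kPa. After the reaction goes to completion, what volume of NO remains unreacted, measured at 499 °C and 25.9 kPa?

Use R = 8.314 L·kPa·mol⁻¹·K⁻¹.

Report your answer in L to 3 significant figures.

773 L

n(NO) = PV/RT = (29.7 × 847) / (8.314 × 388) = 7.798 mol
n(O2) = PV/RT = (424 × 40.1) / (8.314 × 874.15) = 2.339 mol
For 7.798 mol NO, stoichiometry requires (1/2) × 7.798 = 3.899 mol O2; 2.339 mol is available, so O2 is limiting.
n(NO) consumed = (2/1) × 2.339 = 4.678 mol; remaining = 7.798 − 4.678 = 3.120 mol
V(NO) = nRT/P = 3.120 × 8.314 × 772.15 / 25.9 = 773.3 L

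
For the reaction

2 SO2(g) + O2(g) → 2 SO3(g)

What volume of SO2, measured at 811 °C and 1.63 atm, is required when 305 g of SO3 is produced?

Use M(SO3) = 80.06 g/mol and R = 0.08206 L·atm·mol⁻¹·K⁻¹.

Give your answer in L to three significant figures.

208 L

n(SO3) = 305.0 / 80.06 = 3.810 mol
n(SO2) = (2/2) × 3.810 = 3.810 mol
V = nRT/P = 3.810 × 0.08206 × 1084.15 / 1.63 = 207.9 L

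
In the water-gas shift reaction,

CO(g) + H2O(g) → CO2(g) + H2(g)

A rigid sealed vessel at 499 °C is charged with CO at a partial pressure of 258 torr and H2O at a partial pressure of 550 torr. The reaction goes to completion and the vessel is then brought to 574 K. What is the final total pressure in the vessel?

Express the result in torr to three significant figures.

Because the vessel is rigid and T is held at 499 °C, work the stoichiometry in partial pressures (P_i = n_iRT/V).
P(H2O) required for 258 torr of CO = (1/1) × 258 = 258.0 torr; available 550 torr, so CO is limiting.
P(H2O) remaining = 550 − (1/1) × 258 = 292.0 torr
P(gaseous products) = (1+1)/1 × 258 = 516.0 torr
P_total at 499 °C = 292.0 + 516.0 = 808.0 torr
Scaling to 574 K: P = 808.0 × 574/772.15 = 600.7 torr

601 torr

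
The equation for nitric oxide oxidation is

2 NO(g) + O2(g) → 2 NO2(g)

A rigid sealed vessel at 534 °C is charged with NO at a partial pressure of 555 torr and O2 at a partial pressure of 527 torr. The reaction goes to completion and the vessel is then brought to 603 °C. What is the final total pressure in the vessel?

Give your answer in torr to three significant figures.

873 torr

At constant V, partial pressures at 534 °C are proportional to moles, so apply stoichiometry directly to pressures.
P(O2) required for 555 torr of NO = (1/2) × 555 = 277.5 torr; available 527 torr, so NO is limiting.
P(O2) remaining = 527 − (1/2) × 555 = 249.5 torr
P(gaseous products) = (2)/2 × 555 = 555.0 torr
P_total at 534 °C = 249.5 + 555.0 = 804.5 torr
Scaling to 603 °C: P = 804.5 × 876.15/807.15 = 873.3 torr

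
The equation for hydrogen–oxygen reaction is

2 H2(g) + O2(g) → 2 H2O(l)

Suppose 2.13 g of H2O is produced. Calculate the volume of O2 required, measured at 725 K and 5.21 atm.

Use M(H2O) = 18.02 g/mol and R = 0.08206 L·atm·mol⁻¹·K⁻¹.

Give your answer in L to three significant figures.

n(H2O) = 2.130 / 18.02 = 0.1182 mol
n(O2) = (1/2) × 0.1182 = 0.05910 mol
V = nRT/P = 0.05910 × 0.08206 × 725 / 5.21 = 0.6749 L

0.675 L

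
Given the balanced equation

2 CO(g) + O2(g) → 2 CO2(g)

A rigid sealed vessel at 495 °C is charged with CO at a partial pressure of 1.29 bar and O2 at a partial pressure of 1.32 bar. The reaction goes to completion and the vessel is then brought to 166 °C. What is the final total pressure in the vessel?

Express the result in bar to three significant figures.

At constant V, partial pressures at 495 °C are proportional to moles, so apply stoichiometry directly to pressures.
P(O2) required for 1.29 bar of CO = (1/2) × 1.29 = 0.6450 bar; available 1.32 bar, so CO is limiting.
P(O2) remaining = 1.32 − (1/2) × 1.29 = 0.6750 bar
P(gaseous products) = (2)/2 × 1.29 = 1.290 bar
P_total at 495 °C = 0.6750 + 1.290 = 1.965 bar
Scaling to 166 °C: P = 1.965 × 439.15/768.15 = 1.123 bar

1.12 bar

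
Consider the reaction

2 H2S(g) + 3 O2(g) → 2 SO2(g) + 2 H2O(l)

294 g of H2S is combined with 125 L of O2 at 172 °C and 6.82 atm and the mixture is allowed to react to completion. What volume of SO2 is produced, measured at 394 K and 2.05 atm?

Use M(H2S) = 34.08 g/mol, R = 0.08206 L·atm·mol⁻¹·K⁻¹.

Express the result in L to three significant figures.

136 L

n(H2S) = 294 / 34.08 = 8.627 mol
n(O2) = PV/RT = (6.82 × 125) / (0.08206 × 445.15) = 23.34 mol
For 8.627 mol H2S, stoichiometry requires (3/2) × 8.627 = 12.94 mol O2; 23.34 mol is available, so H2S is limiting.
n(SO2) = (2/2) × 8.627 = 8.627 mol
V(SO2) = nRT/P = 8.627 × 0.08206 × 394 / 2.05 = 136.1 L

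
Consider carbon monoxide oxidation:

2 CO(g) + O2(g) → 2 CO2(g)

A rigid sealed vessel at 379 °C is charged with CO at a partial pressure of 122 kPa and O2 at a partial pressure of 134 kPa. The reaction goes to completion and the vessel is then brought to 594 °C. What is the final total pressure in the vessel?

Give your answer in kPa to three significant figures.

With V and T fixed, P_i ∝ n_i, so the mole ratios apply directly to partial pressures at 379 °C.
P(O2) required for 122 kPa of CO = (1/2) × 122 = 61.00 kPa; available 134 kPa, so CO is limiting.
P(O2) remaining = 134 − (1/2) × 122 = 73.00 kPa
P(gaseous products) = (2)/2 × 122 = 122.0 kPa
P_total at 379 °C = 73.00 + 122.0 = 195.0 kPa
Scaling to 594 °C: P = 195.0 × 867.15/652.15 = 259.3 kPa

259 kPa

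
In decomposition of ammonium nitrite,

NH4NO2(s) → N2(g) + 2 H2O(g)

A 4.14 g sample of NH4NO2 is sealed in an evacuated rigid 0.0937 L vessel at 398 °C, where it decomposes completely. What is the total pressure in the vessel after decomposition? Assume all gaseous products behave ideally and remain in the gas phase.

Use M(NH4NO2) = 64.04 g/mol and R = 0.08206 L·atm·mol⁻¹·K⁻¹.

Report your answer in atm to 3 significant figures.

114 atm

n(NH4NO2) = 4.14 / 64.04 = 0.06465 mol
n(gas produced) = (3/1) × 0.06465 = 0.1940 mol
P = nRT/V = 0.1940 × 0.08206 × 671.15 / 0.0937 = 114.0 atm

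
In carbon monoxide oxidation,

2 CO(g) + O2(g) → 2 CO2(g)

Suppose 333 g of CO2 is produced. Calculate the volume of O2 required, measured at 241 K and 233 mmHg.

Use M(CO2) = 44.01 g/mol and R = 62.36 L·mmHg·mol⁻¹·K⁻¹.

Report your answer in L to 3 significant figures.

n(CO2) = 333.0 / 44.01 = 7.566 mol
n(O2) = (1/2) × 7.566 = 3.783 mol
V = nRT/P = 3.783 × 62.36 × 241 / 233 = 244.0 L

244 L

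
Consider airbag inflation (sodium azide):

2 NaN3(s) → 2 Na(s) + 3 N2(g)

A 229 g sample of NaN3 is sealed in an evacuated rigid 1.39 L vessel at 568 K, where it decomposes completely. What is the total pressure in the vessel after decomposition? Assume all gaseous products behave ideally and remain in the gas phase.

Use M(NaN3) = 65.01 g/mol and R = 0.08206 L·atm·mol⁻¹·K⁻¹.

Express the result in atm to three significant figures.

177 atm

n(NaN3) = 229 / 65.01 = 3.523 mol
n(gas produced) = (3/2) × 3.523 = 5.285 mol
P = nRT/V = 5.285 × 0.08206 × 568 / 1.39 = 177.2 atm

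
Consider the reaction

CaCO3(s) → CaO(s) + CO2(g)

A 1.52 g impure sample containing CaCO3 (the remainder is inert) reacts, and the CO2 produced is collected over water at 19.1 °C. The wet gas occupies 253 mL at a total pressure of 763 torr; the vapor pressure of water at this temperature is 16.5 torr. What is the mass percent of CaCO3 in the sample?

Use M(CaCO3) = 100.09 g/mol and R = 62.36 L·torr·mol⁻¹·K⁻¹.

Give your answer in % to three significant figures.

P(CO2) = 763 − 16.5 = 746.5 torr
n(CO2) = PV/RT = (746.5 × 0.2530) / (62.36 × 292.25) = 0.01036 mol
n(CaCO3) = (1/1) × 0.01036 = 0.01036 mol
m(CaCO3) = 0.01036 × 100.09 = 1.037 g
%CaCO3 = 1.037 / 1.52 × 100 = 68.22%

68.2 %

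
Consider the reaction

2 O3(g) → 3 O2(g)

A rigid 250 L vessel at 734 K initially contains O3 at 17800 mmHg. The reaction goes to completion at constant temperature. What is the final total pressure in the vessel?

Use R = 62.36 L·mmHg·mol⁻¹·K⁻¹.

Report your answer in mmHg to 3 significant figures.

Since T and V are fixed, P_final/P_initial = n_final/n_initial = 3/2.
P_final = (3/2) × 17800 = 26700 mmHg

26700 mmHg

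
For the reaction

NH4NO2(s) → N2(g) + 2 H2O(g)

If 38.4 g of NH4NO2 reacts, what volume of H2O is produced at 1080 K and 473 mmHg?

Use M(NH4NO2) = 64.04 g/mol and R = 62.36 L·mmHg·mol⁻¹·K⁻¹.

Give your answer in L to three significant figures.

n(NH4NO2) = 38.40 / 64.04 = 0.5996 mol
n(H2O) = (2/1) × 0.5996 = 1.199 mol
V = nRT/P = 1.199 × 62.36 × 1080 / 473 = 170.7 L

171 L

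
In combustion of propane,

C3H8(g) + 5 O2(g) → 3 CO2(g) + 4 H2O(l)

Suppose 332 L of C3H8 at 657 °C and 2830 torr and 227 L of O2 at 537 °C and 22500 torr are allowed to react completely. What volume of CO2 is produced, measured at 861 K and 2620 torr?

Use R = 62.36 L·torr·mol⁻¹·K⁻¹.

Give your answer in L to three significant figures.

n(C3H8) = PV/RT = (2830 × 332) / (62.36 × 930.15) = 16.20 mol
n(O2) = PV/RT = (22500 × 227) / (62.36 × 810.15) = 101.1 mol
For 16.20 mol C3H8, stoichiometry requires (5/1) × 16.20 = 81.00 mol O2; 101.1 mol is available, so C3H8 is limiting.
n(CO2) = (3/1) × 16.20 = 48.60 mol
V(CO2) = nRT/P = 48.60 × 62.36 × 861 / 2620 = 996.0 L

996 L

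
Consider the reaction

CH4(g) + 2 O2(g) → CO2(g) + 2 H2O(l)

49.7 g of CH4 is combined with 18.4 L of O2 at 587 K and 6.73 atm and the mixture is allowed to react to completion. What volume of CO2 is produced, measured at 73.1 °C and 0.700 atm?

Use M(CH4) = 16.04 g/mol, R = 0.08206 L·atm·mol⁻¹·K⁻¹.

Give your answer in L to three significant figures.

52.2 L

n(CH4) = 49.7 / 16.04 = 3.099 mol
n(O2) = PV/RT = (6.73 × 18.4) / (0.08206 × 587) = 2.571 mol
For 3.099 mol CH4, stoichiometry requires (2/1) × 3.099 = 6.198 mol O2; 2.571 mol is available, so O2 is limiting.
n(CO2) = (1/2) × 2.571 = 1.286 mol
V(CO2) = nRT/P = 1.286 × 0.08206 × 346.25 / 0.700 = 52.20 L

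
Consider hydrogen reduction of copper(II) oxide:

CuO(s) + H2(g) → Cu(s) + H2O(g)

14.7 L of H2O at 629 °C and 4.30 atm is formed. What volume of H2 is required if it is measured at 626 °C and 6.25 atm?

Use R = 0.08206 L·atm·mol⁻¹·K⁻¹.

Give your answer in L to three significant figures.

n(H2O) = PV/RT = (4.30 × 14.7) / (0.08206 × 902.15) = 0.8538 mol
n(H2) = (1/1) × 0.8538 = 0.8538 mol
V = nRT/P = 0.8538 × 0.08206 × 899.15 / 6.25 = 10.08 L

10.1 L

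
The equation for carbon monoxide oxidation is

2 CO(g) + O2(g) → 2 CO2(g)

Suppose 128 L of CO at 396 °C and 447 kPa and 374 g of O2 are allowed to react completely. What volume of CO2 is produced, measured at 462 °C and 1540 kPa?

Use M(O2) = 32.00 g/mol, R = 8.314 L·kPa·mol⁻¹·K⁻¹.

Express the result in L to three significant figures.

n(CO) = PV/RT = (447 × 128) / (8.314 × 669.15) = 10.28 mol
n(O2) = 374 / 32.00 = 11.69 mol
For 10.28 mol CO, stoichiometry requires (1/2) × 10.28 = 5.140 mol O2; 11.69 mol is available, so CO is limiting.
n(CO2) = (2/2) × 10.28 = 10.28 mol
V(CO2) = nRT/P = 10.28 × 8.314 × 735.15 / 1540 = 40.80 L

40.8 L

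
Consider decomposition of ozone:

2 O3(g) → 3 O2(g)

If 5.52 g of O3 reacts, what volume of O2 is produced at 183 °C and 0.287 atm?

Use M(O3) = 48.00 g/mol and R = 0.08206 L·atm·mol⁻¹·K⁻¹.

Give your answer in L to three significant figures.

n(O3) = 5.520 / 48.00 = 0.1150 mol
n(O2) = (3/2) × 0.1150 = 0.1725 mol
V = nRT/P = 0.1725 × 0.08206 × 456.15 / 0.287 = 22.50 L

22.5 L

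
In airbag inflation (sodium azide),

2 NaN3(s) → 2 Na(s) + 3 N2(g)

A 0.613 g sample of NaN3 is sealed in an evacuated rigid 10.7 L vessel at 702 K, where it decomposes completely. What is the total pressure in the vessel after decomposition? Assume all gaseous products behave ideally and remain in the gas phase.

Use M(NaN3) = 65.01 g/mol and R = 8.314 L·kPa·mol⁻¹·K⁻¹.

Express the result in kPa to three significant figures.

7.71 kPa

n(NaN3) = 0.613 / 65.01 = 0.009429 mol
n(gas produced) = (3/2) × 0.009429 = 0.01414 mol
P = nRT/V = 0.01414 × 8.314 × 702 / 10.7 = 7.713 kPa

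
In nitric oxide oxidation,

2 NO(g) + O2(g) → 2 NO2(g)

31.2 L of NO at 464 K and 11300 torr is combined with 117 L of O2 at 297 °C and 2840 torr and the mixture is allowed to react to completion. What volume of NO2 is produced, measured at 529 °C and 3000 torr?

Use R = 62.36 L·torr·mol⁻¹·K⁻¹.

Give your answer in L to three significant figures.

203 L

n(NO) = PV/RT = (11300 × 31.2) / (62.36 × 464) = 12.18 mol
n(O2) = PV/RT = (2840 × 117) / (62.36 × 570.15) = 9.346 mol
For 12.18 mol NO, stoichiometry requires (1/2) × 12.18 = 6.090 mol O2; 9.346 mol is available, so NO is limiting.
n(NO2) = (2/2) × 12.18 = 12.18 mol
V(NO2) = nRT/P = 12.18 × 62.36 × 802.15 / 3000 = 203.1 L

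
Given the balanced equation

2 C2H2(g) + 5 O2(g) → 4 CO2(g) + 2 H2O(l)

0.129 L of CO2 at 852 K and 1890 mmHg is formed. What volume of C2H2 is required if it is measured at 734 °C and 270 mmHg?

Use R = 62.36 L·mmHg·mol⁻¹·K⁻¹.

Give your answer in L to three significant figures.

n(CO2) = PV/RT = (1890 × 0.129) / (62.36 × 852) = 0.004589 mol
n(C2H2) = (2/4) × 0.004589 = 0.002295 mol
V = nRT/P = 0.002295 × 62.36 × 1007.15 / 270 = 0.5338 L

0.534 L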